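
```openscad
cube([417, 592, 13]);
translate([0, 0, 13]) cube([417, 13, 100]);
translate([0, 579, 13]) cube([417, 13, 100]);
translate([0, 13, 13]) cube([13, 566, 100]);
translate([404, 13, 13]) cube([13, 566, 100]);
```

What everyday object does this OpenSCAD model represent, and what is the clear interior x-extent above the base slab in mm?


An open box. The internal width is 391 mm.

A 417×592 base slab with four walls standing on it — an open box. The base is 417 mm wide and the walls are 13 mm thick, so the internal width is 417 − 2 × 13 = 391 mm.


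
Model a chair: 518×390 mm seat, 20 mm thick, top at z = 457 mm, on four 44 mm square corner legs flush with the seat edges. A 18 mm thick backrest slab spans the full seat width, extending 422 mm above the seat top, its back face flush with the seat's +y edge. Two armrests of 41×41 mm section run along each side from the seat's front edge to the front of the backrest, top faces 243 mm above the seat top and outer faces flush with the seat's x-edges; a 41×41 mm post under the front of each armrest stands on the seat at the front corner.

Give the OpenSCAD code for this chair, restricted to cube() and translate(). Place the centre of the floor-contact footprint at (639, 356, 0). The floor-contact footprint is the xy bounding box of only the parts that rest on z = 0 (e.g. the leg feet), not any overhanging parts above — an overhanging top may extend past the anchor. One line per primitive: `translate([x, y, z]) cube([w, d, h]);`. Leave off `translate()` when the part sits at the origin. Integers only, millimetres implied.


translate([380, 161, 437]) cube([518, 390, 20]);
translate([380, 161, 0]) cube([44, 44, 437]);
translate([854, 161, 0]) cube([44, 44, 437]);
translate([380, 507, 0]) cube([44, 44, 437]);
translate([854, 507, 0]) cube([44, 44, 437]);
translate([380, 533, 457]) cube([518, 18, 422]);
translate([380, 161, 659]) cube([41, 372, 41]);
translate([857, 161, 659]) cube([41, 372, 41]);
translate([380, 161, 457]) cube([41, 41, 202]);
translate([857, 161, 457]) cube([41, 41, 202]);


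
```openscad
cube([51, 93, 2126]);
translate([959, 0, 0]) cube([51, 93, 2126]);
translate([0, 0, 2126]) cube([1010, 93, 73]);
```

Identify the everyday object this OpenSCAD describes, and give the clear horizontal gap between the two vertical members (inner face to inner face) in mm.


A door frame. The clear opening width is 908 mm.

Two 2126 mm tall posts with a header on top — a door frame. The left jamb is 51 mm wide at x = 0; the right jamb starts at x = 959. The clear opening is 959 − 51 = 908 mm.


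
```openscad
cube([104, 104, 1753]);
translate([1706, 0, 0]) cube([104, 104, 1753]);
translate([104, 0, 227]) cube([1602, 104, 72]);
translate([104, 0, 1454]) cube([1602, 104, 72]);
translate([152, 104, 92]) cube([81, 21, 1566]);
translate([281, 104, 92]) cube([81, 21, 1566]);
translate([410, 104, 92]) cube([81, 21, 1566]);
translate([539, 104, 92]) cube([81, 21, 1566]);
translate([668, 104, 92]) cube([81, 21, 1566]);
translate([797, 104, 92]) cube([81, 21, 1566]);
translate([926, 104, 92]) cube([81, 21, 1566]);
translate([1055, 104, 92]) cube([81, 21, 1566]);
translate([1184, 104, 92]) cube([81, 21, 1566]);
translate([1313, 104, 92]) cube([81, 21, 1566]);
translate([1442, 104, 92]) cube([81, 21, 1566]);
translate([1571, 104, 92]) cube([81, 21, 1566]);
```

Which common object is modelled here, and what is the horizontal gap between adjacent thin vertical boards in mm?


A fence section. The picket gap is 48 mm.

Two posts, two rails, 12 pickets — a fence section. Span 1602 mm holds 12 pickets of 81 mm with 13 equal gaps: ⌊(1602 − 12·81) / 13⌋ = 48 mm.


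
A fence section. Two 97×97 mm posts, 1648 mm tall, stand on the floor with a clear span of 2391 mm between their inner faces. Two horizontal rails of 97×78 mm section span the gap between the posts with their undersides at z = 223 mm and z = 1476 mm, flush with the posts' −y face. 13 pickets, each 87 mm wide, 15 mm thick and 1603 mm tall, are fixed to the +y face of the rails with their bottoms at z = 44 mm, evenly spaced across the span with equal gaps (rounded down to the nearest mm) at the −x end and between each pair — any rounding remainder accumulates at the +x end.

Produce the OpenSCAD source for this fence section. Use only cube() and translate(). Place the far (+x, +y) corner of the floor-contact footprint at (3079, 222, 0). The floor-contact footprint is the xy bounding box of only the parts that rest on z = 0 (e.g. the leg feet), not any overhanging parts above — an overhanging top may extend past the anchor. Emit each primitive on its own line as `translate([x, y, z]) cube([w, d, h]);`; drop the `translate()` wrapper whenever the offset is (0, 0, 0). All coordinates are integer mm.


translate([494, 125, 0]) cube([97, 97, 1648]);
translate([2982, 125, 0]) cube([97, 97, 1648]);
translate([591, 125, 223]) cube([2391, 97, 78]);
translate([591, 125, 1476]) cube([2391, 97, 78]);
translate([681, 222, 44]) cube([87, 15, 1603]);
translate([858, 222, 44]) cube([87, 15, 1603]);
translate([1035, 222, 44]) cube([87, 15, 1603]);
translate([1212, 222, 44]) cube([87, 15, 1603]);
translate([1389, 222, 44]) cube([87, 15, 1603]);
translate([1566, 222, 44]) cube([87, 15, 1603]);
translate([1743, 222, 44]) cube([87, 15, 1603]);
translate([1920, 222, 44]) cube([87, 15, 1603]);
translate([2097, 222, 44]) cube([87, 15, 1603]);
translate([2274, 222, 44]) cube([87, 15, 1603]);
translate([2451, 222, 44]) cube([87, 15, 1603]);
translate([2628, 222, 44]) cube([87, 15, 1603]);
translate([2805, 222, 44]) cube([87, 15, 1603]);


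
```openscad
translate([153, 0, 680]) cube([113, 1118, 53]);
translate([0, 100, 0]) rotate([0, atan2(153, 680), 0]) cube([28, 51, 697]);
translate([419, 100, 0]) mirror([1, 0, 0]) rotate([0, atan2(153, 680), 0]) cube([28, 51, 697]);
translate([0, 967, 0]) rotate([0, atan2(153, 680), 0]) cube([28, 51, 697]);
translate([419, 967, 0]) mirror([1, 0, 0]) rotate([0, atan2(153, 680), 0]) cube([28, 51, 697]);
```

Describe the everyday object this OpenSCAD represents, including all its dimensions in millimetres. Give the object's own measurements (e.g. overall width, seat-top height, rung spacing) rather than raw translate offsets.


A sawhorse. A 113×1118×53 mm beam (x, y, z) sits on two A-frame leg pairs. Each pair is two raked legs of 28×51 mm section (51 mm along y) splaying symmetrically in x. Each leg rises 680 mm vertically over 153 mm of horizontal reach and is 697 mm long along its own axis. Every leg's outer bottom edge rests on the floor and its outer top edge meets a bottom edge of the beam — the left legs (tilting toward +x) meet the beam's −x bottom edge, the right legs (their mirror images, tilting toward −x) meet its +x bottom edge — so the leg tops tuck under the beam, the beam's underside is 680 mm above the floor, and the feet are 419 mm apart outside-to-outside with the beam centred between them. The two leg pairs are set in 100 mm from either end of the beam.


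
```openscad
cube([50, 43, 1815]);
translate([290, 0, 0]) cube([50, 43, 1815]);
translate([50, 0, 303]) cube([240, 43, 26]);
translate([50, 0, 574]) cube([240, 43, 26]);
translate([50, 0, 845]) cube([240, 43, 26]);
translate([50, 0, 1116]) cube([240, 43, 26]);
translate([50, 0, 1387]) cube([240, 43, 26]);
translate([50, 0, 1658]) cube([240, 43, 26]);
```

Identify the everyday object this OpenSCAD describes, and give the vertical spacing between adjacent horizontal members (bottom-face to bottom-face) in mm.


A ladder. The rung spacing is 271 mm.

Two tall 50×43 posts with 6 short bars between them — a ladder. Adjacent rungs sit at z = 303 and z = 574, so the spacing is 574 − 303 = 271 mm.


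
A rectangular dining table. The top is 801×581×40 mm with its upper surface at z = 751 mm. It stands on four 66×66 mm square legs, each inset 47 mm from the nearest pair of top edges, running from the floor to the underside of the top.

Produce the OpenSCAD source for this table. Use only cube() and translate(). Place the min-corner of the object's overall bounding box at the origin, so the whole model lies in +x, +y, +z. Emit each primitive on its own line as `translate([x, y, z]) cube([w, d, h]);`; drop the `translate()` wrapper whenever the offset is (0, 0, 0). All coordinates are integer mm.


translate([0, 0, 711]) cube([801, 581, 40]);
translate([47, 47, 0]) cube([66, 66, 711]);
translate([688, 47, 0]) cube([66, 66, 711]);
translate([47, 468, 0]) cube([66, 66, 711]);
translate([688, 468, 0]) cube([66, 66, 711]);


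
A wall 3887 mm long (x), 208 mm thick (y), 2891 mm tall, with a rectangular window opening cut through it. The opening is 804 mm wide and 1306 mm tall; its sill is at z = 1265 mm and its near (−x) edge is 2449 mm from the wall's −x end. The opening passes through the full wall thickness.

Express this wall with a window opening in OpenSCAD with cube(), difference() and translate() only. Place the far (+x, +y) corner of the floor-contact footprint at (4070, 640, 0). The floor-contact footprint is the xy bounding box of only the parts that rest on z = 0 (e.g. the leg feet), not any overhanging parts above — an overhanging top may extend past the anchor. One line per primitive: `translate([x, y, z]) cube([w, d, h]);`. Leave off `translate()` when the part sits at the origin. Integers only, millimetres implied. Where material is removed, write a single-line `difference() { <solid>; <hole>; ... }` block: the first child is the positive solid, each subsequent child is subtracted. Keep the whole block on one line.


difference() { translate([183, 432, 0]) cube([3887, 208, 2891]); translate([2632, 432, 1265]) cube([804, 208, 1306]); }


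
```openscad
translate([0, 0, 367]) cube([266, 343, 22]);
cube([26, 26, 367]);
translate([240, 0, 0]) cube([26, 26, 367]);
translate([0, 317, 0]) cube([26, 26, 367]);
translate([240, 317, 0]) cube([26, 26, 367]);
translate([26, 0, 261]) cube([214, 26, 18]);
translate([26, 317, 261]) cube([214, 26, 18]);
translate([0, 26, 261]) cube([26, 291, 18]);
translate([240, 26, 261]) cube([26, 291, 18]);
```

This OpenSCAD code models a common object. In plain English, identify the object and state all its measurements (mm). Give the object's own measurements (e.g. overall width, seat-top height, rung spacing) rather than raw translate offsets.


A four-legged stool. The seat is a 266×343×22 mm slab whose top surface is at z = 389 mm; four square legs, each 26×26 mm in cross-section, run from the floor (z = 0) to the underside of the seat, each flush with a corner of the seat. Four stretchers, 26 mm wide and 18 mm tall, connect adjacent legs with their undersides at z = 261 mm, each running between the inner faces of the legs it joins and aligned with the legs' outer faces on the other axis.


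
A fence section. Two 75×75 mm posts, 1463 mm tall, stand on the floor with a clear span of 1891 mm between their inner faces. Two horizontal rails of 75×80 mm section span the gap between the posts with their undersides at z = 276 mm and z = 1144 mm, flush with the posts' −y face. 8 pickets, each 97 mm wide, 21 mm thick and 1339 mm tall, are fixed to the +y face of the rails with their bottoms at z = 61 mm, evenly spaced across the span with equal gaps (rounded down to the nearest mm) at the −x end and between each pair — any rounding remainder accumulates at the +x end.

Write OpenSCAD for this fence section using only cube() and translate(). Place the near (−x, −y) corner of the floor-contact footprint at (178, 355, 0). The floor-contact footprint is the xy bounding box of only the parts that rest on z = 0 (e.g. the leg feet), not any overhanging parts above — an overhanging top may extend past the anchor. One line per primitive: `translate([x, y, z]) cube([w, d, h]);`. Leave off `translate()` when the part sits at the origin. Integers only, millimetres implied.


translate([178, 355, 0]) cube([75, 75, 1463]);
translate([2144, 355, 0]) cube([75, 75, 1463]);
translate([253, 355, 276]) cube([1891, 75, 80]);
translate([253, 355, 1144]) cube([1891, 75, 80]);
translate([376, 430, 61]) cube([97, 21, 1339]);
translate([596, 430, 61]) cube([97, 21, 1339]);
translate([816, 430, 61]) cube([97, 21, 1339]);
translate([1036, 430, 61]) cube([97, 21, 1339]);
translate([1256, 430, 61]) cube([97, 21, 1339]);
translate([1476, 430, 61]) cube([97, 21, 1339]);
translate([1696, 430, 61]) cube([97, 21, 1339]);
translate([1916, 430, 61]) cube([97, 21, 1339]);


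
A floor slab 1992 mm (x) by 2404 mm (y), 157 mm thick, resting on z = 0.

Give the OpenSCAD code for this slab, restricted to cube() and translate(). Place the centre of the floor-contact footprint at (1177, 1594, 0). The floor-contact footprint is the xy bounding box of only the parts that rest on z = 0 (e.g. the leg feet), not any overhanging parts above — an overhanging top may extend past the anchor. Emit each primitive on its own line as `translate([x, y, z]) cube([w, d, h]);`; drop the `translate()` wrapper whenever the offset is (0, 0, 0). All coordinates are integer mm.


translate([181, 392, 0]) cube([1992, 2404, 157]);


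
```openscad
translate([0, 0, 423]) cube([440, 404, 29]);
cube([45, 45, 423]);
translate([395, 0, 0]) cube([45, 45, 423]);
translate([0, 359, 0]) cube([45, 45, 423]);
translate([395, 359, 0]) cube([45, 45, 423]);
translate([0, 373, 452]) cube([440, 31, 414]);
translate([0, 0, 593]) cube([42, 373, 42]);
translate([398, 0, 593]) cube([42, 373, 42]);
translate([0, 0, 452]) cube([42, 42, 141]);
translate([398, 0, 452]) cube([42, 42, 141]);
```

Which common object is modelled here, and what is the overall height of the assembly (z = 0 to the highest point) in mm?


A chair. The overall height is 866 mm.

A slab on four corner posts with a tall panel at the back — a chair. The seat slab sits at z = 423 with thickness 29, and the 414 mm backrest starts at the seat top, so the overall height is 423 + 29 + 414 = 866 mm.


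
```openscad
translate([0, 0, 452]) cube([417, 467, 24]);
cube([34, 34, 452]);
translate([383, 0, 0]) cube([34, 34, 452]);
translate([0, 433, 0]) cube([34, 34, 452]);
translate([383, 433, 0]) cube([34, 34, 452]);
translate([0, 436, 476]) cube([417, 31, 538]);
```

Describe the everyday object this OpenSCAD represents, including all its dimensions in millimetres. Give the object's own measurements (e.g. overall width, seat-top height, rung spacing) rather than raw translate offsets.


A chair. The seat is a 417×467×24 mm slab with its top at z = 476 mm, on four 34×34 mm corner legs (flush with the seat edges, standing on z = 0). A flat backrest 31 mm thick, 538 mm tall, spans the full seat width and rises from the seat top along its +y edge, rear face flush with the rear of the seat.


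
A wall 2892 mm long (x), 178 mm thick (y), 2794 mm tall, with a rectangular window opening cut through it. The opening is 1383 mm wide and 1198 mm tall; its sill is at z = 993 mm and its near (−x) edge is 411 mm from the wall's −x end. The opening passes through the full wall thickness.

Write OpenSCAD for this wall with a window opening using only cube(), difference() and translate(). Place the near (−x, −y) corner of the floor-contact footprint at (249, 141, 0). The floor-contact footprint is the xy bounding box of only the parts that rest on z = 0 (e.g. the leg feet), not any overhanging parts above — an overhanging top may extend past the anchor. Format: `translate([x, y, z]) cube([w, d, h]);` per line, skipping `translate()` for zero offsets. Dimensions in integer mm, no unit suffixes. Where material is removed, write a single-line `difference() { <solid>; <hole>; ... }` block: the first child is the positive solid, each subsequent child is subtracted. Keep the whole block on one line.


difference() { translate([249, 141, 0]) cube([2892, 178, 2794]); translate([660, 141, 993]) cube([1383, 178, 1198]); }


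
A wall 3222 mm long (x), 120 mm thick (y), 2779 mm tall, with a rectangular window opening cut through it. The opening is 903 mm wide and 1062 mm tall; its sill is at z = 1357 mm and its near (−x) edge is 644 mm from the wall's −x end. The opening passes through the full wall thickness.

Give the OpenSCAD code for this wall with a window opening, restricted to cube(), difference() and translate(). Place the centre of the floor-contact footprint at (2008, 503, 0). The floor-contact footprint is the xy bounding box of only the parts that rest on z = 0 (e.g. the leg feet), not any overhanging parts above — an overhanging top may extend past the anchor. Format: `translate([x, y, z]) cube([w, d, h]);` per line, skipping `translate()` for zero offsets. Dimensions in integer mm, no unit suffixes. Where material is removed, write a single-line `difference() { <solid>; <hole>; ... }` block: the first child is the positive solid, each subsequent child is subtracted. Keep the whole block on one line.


difference() { translate([397, 443, 0]) cube([3222, 120, 2779]); translate([1041, 443, 1357]) cube([903, 120, 1062]); }


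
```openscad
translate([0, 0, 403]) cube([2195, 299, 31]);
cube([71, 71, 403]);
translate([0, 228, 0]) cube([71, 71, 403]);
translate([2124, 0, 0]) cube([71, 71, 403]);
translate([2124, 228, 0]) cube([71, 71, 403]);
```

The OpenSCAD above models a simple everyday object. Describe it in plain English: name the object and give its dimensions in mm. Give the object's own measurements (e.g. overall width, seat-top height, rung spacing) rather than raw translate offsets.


A bench: a 2195×299 mm seat slab, 31 mm thick, top at z = 434 mm, on four 71×71 mm square legs flush with the seat corners and standing on z = 0.


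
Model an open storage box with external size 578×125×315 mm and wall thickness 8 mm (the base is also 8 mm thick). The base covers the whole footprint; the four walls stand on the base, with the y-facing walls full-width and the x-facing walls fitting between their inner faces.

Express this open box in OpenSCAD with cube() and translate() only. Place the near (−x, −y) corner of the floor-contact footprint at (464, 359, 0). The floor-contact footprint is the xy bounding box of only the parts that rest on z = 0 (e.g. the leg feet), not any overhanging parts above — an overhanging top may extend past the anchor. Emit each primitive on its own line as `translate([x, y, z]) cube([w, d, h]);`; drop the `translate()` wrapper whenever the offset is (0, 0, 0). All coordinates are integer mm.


translate([464, 359, 0]) cube([578, 125, 8]);
translate([464, 359, 8]) cube([578, 8, 307]);
translate([464, 476, 8]) cube([578, 8, 307]);
translate([464, 367, 8]) cube([8, 109, 307]);
translate([1034, 367, 8]) cube([8, 109, 307]);


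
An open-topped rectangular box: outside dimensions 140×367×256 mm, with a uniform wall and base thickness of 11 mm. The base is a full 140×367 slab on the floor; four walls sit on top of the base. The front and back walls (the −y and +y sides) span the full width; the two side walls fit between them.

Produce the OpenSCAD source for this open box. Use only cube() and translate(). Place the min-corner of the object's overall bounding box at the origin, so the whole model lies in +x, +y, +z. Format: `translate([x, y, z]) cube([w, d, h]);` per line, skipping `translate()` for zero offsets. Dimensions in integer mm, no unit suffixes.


cube([140, 367, 11]);
translate([0, 0, 11]) cube([140, 11, 245]);
translate([0, 356, 11]) cube([140, 11, 245]);
translate([0, 11, 11]) cube([11, 345, 245]);
translate([129, 11, 11]) cube([11, 345, 245]);


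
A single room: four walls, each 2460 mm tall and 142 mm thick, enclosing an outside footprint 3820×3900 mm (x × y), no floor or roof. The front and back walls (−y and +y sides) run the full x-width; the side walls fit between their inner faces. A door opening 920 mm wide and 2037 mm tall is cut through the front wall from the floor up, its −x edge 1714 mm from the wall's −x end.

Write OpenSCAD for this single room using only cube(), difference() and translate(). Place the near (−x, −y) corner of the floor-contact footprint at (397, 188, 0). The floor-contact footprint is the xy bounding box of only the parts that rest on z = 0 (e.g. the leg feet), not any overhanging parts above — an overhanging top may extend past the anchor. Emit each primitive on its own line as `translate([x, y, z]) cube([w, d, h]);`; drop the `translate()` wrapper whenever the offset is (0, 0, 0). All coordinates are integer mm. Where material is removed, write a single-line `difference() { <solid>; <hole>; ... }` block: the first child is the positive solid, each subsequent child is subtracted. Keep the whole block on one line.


difference() { translate([397, 188, 0]) cube([3820, 142, 2460]); translate([2111, 188, 0]) cube([920, 142, 2037]); }
translate([397, 3946, 0]) cube([3820, 142, 2460]);
translate([397, 330, 0]) cube([142, 3616, 2460]);
translate([4075, 330, 0]) cube([142, 3616, 2460]);


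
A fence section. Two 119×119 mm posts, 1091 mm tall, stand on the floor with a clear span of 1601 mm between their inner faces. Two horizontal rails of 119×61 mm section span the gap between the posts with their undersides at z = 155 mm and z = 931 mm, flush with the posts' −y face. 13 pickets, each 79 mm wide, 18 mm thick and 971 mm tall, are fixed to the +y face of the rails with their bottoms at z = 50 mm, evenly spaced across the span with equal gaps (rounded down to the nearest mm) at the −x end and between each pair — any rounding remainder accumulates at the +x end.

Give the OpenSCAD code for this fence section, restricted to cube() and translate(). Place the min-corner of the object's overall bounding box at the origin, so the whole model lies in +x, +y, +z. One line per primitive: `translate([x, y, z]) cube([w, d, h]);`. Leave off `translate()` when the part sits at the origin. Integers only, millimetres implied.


cube([119, 119, 1091]);
translate([1720, 0, 0]) cube([119, 119, 1091]);
translate([119, 0, 155]) cube([1601, 119, 61]);
translate([119, 0, 931]) cube([1601, 119, 61]);
translate([160, 119, 50]) cube([79, 18, 971]);
translate([280, 119, 50]) cube([79, 18, 971]);
translate([400, 119, 50]) cube([79, 18, 971]);
translate([520, 119, 50]) cube([79, 18, 971]);
translate([640, 119, 50]) cube([79, 18, 971]);
translate([760, 119, 50]) cube([79, 18, 971]);
translate([880, 119, 50]) cube([79, 18, 971]);
translate([1000, 119, 50]) cube([79, 18, 971]);
translate([1120, 119, 50]) cube([79, 18, 971]);
translate([1240, 119, 50]) cube([79, 18, 971]);
translate([1360, 119, 50]) cube([79, 18, 971]);
translate([1480, 119, 50]) cube([79, 18, 971]);
translate([1600, 119, 50]) cube([79, 18, 971]);


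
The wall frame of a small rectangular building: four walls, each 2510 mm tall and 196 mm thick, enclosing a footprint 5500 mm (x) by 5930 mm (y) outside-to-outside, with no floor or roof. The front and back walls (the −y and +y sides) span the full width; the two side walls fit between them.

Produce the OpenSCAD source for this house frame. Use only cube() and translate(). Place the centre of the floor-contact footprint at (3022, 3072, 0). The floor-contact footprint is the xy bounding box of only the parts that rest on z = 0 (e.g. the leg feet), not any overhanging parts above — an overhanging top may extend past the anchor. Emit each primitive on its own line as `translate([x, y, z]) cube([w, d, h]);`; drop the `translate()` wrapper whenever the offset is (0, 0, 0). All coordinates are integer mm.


translate([272, 107, 0]) cube([5500, 196, 2510]);
translate([272, 5841, 0]) cube([5500, 196, 2510]);
translate([272, 303, 0]) cube([196, 5538, 2510]);
translate([5576, 303, 0]) cube([196, 5538, 2510]);


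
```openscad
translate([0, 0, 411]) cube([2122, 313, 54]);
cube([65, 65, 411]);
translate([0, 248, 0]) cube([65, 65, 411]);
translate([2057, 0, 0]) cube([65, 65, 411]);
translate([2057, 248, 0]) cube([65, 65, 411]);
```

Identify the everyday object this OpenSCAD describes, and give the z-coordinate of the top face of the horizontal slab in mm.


A bench. The seat-top height is 465 mm.

A long slab on four corner posts — a bench. The slab sits at z = 411 with thickness 54, so the top is 411 + 54 = 465 mm.


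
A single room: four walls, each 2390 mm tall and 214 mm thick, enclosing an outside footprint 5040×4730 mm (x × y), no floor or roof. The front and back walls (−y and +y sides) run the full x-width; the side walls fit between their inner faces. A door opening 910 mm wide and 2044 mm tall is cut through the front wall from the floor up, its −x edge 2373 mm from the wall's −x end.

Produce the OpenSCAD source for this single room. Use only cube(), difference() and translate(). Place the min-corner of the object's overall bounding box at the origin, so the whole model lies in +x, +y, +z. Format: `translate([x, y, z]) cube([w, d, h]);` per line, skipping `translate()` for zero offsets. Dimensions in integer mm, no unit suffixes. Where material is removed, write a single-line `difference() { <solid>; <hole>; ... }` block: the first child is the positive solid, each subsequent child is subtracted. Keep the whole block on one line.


difference() { cube([5040, 214, 2390]); translate([2373, 0, 0]) cube([910, 214, 2044]); }
translate([0, 4516, 0]) cube([5040, 214, 2390]);
translate([0, 214, 0]) cube([214, 4302, 2390]);
translate([4826, 214, 0]) cube([214, 4302, 2390]);


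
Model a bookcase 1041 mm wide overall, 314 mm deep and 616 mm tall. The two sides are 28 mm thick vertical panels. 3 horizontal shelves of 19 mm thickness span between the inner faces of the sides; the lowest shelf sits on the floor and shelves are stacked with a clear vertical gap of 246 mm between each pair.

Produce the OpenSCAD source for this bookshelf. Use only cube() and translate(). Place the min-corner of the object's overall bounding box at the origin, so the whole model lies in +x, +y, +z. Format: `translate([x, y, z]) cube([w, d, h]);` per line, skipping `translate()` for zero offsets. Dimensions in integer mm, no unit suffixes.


cube([28, 314, 616]);
translate([1013, 0, 0]) cube([28, 314, 616]);
translate([28, 0, 0]) cube([985, 314, 19]);
translate([28, 0, 265]) cube([985, 314, 19]);
translate([28, 0, 530]) cube([985, 314, 19]);


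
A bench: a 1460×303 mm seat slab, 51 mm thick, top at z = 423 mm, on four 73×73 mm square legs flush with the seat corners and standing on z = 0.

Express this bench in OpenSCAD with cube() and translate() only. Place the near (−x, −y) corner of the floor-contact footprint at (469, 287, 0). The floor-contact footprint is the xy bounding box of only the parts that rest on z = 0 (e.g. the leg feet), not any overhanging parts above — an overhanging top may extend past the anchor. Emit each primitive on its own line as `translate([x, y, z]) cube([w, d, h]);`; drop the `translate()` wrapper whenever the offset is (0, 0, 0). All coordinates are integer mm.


translate([469, 287, 372]) cube([1460, 303, 51]);
translate([469, 287, 0]) cube([73, 73, 372]);
translate([469, 517, 0]) cube([73, 73, 372]);
translate([1856, 287, 0]) cube([73, 73, 372]);
translate([1856, 517, 0]) cube([73, 73, 372]);


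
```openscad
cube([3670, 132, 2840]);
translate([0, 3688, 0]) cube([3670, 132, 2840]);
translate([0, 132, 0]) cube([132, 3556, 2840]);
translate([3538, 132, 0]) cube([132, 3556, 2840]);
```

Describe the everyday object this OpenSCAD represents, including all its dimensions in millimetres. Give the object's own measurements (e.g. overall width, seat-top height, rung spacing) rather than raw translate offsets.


The wall frame of a small rectangular building: four walls, each 2840 mm tall and 132 mm thick, enclosing a footprint 3670 mm (x) by 3820 mm (y) outside-to-outside, with no floor or roof. The front and back walls (the −y and +y sides) span the full width; the two side walls fit between them.


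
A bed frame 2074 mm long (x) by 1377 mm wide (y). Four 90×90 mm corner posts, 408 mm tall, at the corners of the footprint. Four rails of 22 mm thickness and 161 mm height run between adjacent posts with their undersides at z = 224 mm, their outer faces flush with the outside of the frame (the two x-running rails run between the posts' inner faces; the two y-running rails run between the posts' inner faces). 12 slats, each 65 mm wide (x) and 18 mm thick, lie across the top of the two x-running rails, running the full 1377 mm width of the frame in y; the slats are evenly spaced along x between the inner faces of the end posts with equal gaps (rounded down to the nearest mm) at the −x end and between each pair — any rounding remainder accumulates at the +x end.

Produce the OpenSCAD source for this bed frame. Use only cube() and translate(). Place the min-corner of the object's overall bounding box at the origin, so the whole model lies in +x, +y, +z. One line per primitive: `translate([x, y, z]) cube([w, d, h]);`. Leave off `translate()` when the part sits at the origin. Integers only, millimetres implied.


cube([90, 90, 408]);
translate([0, 1287, 0]) cube([90, 90, 408]);
translate([1984, 0, 0]) cube([90, 90, 408]);
translate([1984, 1287, 0]) cube([90, 90, 408]);
translate([90, 0, 224]) cube([1894, 22, 161]);
translate([90, 1355, 224]) cube([1894, 22, 161]);
translate([0, 90, 224]) cube([22, 1197, 161]);
translate([2052, 90, 224]) cube([22, 1197, 161]);
translate([175, 0, 385]) cube([65, 1377, 18]);
translate([325, 0, 385]) cube([65, 1377, 18]);
translate([475, 0, 385]) cube([65, 1377, 18]);
translate([625, 0, 385]) cube([65, 1377, 18]);
translate([775, 0, 385]) cube([65, 1377, 18]);
translate([925, 0, 385]) cube([65, 1377, 18]);
translate([1075, 0, 385]) cube([65, 1377, 18]);
translate([1225, 0, 385]) cube([65, 1377, 18]);
translate([1375, 0, 385]) cube([65, 1377, 18]);
translate([1525, 0, 385]) cube([65, 1377, 18]);
translate([1675, 0, 385]) cube([65, 1377, 18]);
translate([1825, 0, 385]) cube([65, 1377, 18]);


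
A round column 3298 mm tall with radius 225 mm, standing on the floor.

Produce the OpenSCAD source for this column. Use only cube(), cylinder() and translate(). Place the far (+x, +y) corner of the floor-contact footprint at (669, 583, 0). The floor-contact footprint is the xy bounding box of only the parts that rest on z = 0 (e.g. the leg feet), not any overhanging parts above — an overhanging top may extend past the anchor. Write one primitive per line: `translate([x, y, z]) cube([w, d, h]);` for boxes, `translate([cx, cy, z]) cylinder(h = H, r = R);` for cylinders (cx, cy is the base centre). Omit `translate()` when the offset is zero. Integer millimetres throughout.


translate([444, 358, 0]) cylinder(h = 3298, r = 225);


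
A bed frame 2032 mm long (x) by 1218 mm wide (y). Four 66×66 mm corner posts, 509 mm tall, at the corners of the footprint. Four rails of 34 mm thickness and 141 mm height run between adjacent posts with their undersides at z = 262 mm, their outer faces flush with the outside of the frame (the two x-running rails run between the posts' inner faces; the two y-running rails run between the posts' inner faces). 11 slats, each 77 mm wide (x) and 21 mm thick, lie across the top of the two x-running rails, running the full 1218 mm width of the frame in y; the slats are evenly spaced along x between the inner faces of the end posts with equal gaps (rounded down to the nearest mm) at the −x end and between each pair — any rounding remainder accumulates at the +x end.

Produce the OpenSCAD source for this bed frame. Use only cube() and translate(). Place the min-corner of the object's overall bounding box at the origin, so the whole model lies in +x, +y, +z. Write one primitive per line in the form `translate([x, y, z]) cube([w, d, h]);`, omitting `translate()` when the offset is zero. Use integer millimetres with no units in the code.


// slat z = rail_z + rail_h = 262 + 141 = 403
// slat gap = ⌊(1900 − 11·77) / 12⌋ = 87
cube([66, 66, 509]);
translate([0, 1152, 0]) cube([66, 66, 509]);
translate([1966, 0, 0]) cube([66, 66, 509]);
translate([1966, 1152, 0]) cube([66, 66, 509]);
translate([66, 0, 262]) cube([1900, 34, 141]);
translate([66, 1184, 262]) cube([1900, 34, 141]);
translate([0, 66, 262]) cube([34, 1086, 141]);
translate([1998, 66, 262]) cube([34, 1086, 141]);
translate([153, 0, 403]) cube([77, 1218, 21]);
translate([317, 0, 403]) cube([77, 1218, 21]);
translate([481, 0, 403]) cube([77, 1218, 21]);
translate([645, 0, 403]) cube([77, 1218, 21]);
translate([809, 0, 403]) cube([77, 1218, 21]);
translate([973, 0, 403]) cube([77, 1218, 21]);
translate([1137, 0, 403]) cube([77, 1218, 21]);
translate([1301, 0, 403]) cube([77, 1218, 21]);
translate([1465, 0, 403]) cube([77, 1218, 21]);
translate([1629, 0, 403]) cube([77, 1218, 21]);
translate([1793, 0, 403]) cube([77, 1218, 21]);


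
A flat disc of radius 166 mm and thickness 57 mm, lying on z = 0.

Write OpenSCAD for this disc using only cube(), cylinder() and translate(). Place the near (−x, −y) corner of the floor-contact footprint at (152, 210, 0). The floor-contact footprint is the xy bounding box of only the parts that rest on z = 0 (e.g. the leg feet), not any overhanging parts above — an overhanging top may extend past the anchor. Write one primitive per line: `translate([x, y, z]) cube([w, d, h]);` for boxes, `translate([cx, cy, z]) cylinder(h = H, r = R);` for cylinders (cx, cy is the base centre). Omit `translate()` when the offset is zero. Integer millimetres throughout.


translate([318, 376, 0]) cylinder(h = 57, r = 166);


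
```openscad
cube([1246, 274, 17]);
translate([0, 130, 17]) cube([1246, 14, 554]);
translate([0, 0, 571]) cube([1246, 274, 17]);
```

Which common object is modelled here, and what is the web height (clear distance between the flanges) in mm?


An I-beam. The web height is 554 mm.

Two wide flanges with a thin centred web — an I-beam. Overall 588 mm minus two 17 mm flanges gives a web of 588 − 2·17 = 554 mm.


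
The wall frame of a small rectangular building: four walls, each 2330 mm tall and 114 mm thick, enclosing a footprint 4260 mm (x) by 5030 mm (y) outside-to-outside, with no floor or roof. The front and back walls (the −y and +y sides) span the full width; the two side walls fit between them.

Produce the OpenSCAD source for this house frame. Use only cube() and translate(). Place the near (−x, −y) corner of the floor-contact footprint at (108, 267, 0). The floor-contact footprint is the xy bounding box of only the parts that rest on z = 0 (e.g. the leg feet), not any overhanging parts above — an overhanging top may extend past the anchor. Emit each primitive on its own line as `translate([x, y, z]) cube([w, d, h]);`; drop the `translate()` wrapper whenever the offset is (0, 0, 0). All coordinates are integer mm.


translate([108, 267, 0]) cube([4260, 114, 2330]);
translate([108, 5183, 0]) cube([4260, 114, 2330]);
translate([108, 381, 0]) cube([114, 4802, 2330]);
translate([4254, 381, 0]) cube([114, 4802, 2330]);


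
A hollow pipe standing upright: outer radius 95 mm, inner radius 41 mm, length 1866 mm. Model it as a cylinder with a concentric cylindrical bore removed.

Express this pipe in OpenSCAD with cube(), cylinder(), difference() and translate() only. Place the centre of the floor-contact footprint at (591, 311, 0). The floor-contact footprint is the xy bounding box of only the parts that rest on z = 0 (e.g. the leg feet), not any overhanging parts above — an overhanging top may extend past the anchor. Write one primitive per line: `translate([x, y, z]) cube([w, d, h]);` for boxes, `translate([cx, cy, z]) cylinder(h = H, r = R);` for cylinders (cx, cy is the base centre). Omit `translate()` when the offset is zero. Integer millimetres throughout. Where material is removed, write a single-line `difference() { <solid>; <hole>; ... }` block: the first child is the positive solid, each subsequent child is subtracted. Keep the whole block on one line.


difference() { translate([591, 311, 0]) cylinder(h = 1866, r = 95); translate([591, 311, 0]) cylinder(h = 1866, r = 41); }


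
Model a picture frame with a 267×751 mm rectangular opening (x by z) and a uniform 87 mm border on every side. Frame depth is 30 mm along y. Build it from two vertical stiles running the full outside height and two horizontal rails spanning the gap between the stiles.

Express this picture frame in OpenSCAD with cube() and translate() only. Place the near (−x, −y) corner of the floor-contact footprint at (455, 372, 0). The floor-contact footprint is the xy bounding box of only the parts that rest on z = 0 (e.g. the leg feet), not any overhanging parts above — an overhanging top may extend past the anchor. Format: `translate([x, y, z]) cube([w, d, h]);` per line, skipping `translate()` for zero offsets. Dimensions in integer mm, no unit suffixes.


translate([455, 372, 0]) cube([87, 30, 925]);
translate([809, 372, 0]) cube([87, 30, 925]);
translate([542, 372, 0]) cube([267, 30, 87]);
translate([542, 372, 838]) cube([267, 30, 87]);


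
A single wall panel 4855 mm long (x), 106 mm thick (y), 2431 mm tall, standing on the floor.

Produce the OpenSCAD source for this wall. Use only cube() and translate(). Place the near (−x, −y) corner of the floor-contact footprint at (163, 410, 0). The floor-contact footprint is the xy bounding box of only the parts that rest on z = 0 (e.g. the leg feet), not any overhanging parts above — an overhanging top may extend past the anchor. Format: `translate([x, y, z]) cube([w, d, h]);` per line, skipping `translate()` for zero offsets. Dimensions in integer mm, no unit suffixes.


translate([163, 410, 0]) cube([4855, 106, 2431]);


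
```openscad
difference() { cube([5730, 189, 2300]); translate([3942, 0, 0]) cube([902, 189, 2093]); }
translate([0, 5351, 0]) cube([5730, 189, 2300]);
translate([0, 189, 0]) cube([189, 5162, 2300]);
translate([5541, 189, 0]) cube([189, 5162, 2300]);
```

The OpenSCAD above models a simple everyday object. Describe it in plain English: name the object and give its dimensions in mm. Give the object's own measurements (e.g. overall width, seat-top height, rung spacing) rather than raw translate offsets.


A single room: four walls, each 2300 mm tall and 189 mm thick, enclosing an outside footprint 5730×5540 mm (x × y), no floor or roof. The front and back walls (−y and +y sides) run the full x-width; the side walls fit between their inner faces. A door opening 902 mm wide and 2093 mm tall is cut through the front wall from the floor up, its −x edge 3942 mm from the wall's −x end.


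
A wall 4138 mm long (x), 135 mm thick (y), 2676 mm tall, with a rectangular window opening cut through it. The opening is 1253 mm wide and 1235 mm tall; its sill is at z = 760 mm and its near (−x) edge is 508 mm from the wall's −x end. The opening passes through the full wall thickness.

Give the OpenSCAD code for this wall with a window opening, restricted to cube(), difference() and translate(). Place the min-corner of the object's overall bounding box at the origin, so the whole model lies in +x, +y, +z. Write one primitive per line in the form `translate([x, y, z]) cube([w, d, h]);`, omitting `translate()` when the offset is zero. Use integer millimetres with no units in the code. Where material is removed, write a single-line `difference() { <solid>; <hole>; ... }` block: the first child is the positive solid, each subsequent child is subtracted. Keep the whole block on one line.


difference() { cube([4138, 135, 2676]); translate([508, 0, 760]) cube([1253, 135, 1235]); }


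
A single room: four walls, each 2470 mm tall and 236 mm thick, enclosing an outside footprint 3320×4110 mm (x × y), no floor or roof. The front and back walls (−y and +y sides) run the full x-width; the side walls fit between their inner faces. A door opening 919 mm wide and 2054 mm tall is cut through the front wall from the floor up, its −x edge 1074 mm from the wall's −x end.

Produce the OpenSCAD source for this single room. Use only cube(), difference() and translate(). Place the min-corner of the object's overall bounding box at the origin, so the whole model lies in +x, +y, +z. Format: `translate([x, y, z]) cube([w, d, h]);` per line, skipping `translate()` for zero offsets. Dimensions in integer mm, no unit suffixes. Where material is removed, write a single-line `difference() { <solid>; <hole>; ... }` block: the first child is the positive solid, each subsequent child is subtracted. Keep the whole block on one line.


difference() { cube([3320, 236, 2470]); translate([1074, 0, 0]) cube([919, 236, 2054]); }
translate([0, 3874, 0]) cube([3320, 236, 2470]);
translate([0, 236, 0]) cube([236, 3638, 2470]);
translate([3084, 236, 0]) cube([236, 3638, 2470]);
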